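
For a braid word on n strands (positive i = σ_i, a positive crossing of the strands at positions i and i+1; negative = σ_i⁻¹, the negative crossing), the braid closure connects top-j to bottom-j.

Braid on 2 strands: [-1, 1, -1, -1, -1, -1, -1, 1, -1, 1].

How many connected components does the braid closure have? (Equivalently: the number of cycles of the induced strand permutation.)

2

Derivation:
Track the strand permutation on 2 strands, starting from identity.
  step 1: s1^-1 swaps positions 1,2 -> [2 1]
  step 2: s1 swaps positions 1,2 -> [1 2]
  step 3: s1^-1 swaps positions 1,2 -> [2 1]
  step 4: s1^-1 swaps positions 1,2 -> [1 2]
  step 5: s1^-1 swaps positions 1,2 -> [2 1]
  step 6: s1^-1 swaps positions 1,2 -> [1 2]
  step 7: s1^-1 swaps positions 1,2 -> [2 1]
  step 8: s1 swaps positions 1,2 -> [1 2]
  step 9: s1^-1 swaps positions 1,2 -> [2 1]
  step 10: s1 swaps positions 1,2 -> [1 2]
Final permutation (position -> original strand): [1 2]
Closure components = cycle count of this permutation = 2.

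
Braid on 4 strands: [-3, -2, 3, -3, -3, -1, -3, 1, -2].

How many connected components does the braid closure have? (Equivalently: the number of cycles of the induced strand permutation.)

Track the strand permutation on 4 strands, starting from identity.
  step 1: s3^-1 swaps positions 3,4 -> [1 2 4 3]
  step 2: s2^-1 swaps positions 2,3 -> [1 4 2 3]
  step 3: s3 swaps positions 3,4 -> [1 4 3 2]
  step 4: s3^-1 swaps positions 3,4 -> [1 4 2 3]
  step 5: s3^-1 swaps positions 3,4 -> [1 4 3 2]
  step 6: s1^-1 swaps positions 1,2 -> [4 1 3 2]
  step 7: s3^-1 swaps positions 3,4 -> [4 1 2 3]
  step 8: s1 swaps positions 1,2 -> [1 4 2 3]
  step 9: s2^-1 swaps positions 2,3 -> [1 2 4 3]
Final permutation (position -> original strand): [1 2 4 3]
Closure components = cycle count of this permutation = 3.

Answer: 3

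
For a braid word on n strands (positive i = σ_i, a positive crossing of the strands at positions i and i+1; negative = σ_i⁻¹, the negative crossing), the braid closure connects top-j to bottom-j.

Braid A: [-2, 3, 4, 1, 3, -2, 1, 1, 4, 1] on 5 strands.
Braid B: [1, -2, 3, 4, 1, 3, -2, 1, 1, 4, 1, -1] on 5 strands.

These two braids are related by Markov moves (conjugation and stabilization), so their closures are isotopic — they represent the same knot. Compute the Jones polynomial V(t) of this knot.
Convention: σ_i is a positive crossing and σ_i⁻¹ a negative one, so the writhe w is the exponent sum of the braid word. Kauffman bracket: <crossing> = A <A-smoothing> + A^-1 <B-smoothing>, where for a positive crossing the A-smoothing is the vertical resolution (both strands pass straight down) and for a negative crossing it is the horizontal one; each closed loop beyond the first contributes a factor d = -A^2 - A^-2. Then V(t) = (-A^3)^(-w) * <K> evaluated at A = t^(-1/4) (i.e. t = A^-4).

Markov-equivalent braids have isotopic closures, hence identical knot invariants. Strip the Markov moves from each word to reach a common short braid β, then compute V(t) once on β.
Braid A: s2^-1 s3 s4 s1 s3 s2^-1 s1 s1 s4 s1 on 5 strands has no conjugating prefix/suffix or stabilization to strip; take β = s2^-1 s3 s4 s1 s3 s2^-1 s1 s1 s4 s1.
Braid B: s1 s2^-1 s3 s4 s1 s3 s2^-1 s1 s1 s4 s1 s1^-1 on 5 strands reduces by inverse Markov moves (closure unchanged at each step):
  Deconjugate: the word is γ·β·γ⁻¹ with γ = s1 (prefix) and γ⁻¹ = s1^-1 (suffix); strip both.
Reduced to β = s2^-1 s3 s4 s1 s3 s2^-1 s1 s1 s4 s1 on 5 strands, 10 crossings.
Both give the same β = s2^-1 s3 s4 s1 s3 s2^-1 s1 s1 s4 s1 on 5 strands, so one state sum suffices:
Braid: s2^-1 s3 s4 s1 s3 s2^-1 s1 s1 s4 s1 on 5 strands, 10 crossings.
Writhe w = (#positive) - (#negative) = 8 - 2 = 6.
State-sum expansion of <K>. There are 2^10 = 1024 states.
Each crossing splits two ways (0=vertical, 1=horizontal). The state's weight is A^(#A-smoothings - #B-smoothings) * d^(loops - 1).
Tabulate the states by total A-exponent and number of loops L (A-exp: L × count):
  A^10: L=5 ×1
  A^8: L=4 ×10
  A^6: L=3 ×39, L=5 ×6
  A^4: L=2 ×68, L=4 ×51, L=6 ×1
  A^2: L=1 ×44, L=3 ×139, L=5 ×27
  A^0: L=2 ×126, L=4 ×118, L=6 ×8
  A^-2: L=1 ×11, L=3 ×140, L=5 ×58, L=7 ×1
  A^-4: L=2 ×19, L=4 ×85, L=6 ×16
  A^-6: L=3 ×15, L=5 ×28, L=7 ×2
  A^-8: L=4 ×6, L=6 ×4
  A^-10: L=5 ×1
Each group contributes A^e * Σ count * d^(L-1):
Powers of d = -A^2 - A^-2: d^2 = A^4 + 2 + A^-4; d^3 = -A^6 - 3*A^2 - 3*A^-2 - A^-6; d^4 = A^8 + 4*A^4 + 6 + 4*A^-4 + A^-8; d^5 = -A^10 - 5*A^6 - 10*A^2 - 10*A^-2 - 5*A^-6 - A^-10; d^6 = A^12 + 6*A^8 + 15*A^4 + 20 + 15*A^-4 + 6*A^-8 + A^-12.
  A^10 * (d^4) = A^18 + 4*A^14 + 6*A^10 + 4*A^6 + A^2
  A^8 * (10*d^3) = -10*A^14 - 30*A^10 - 30*A^6 - 10*A^2
  A^6 * (39*d^2 + 6*d^4) = 6*A^14 + 63*A^10 + 114*A^6 + 63*A^2 + 6*A^-2
  A^4 * (68*d + 51*d^3 + d^5) = -A^14 - 56*A^10 - 231*A^6 - 231*A^2 - 56*A^-2 - A^-6
  A^2 * (44 + 139*d^2 + 27*d^4) = 27*A^10 + 247*A^6 + 484*A^2 + 247*A^-2 + 27*A^-6
  A^0 * (126*d + 118*d^3 + 8*d^5) = -8*A^10 - 158*A^6 - 560*A^2 - 560*A^-2 - 158*A^-6 - 8*A^-10
  A^-2 * (11 + 140*d^2 + 58*d^4 + d^6) = A^10 + 64*A^6 + 387*A^2 + 659*A^-2 + 387*A^-6 + 64*A^-10 + A^-14
  A^-4 * (19*d + 85*d^3 + 16*d^5) = -16*A^6 - 165*A^2 - 434*A^-2 - 434*A^-6 - 165*A^-10 - 16*A^-14
  A^-6 * (15*d^2 + 28*d^4 + 2*d^6) = 2*A^6 + 40*A^2 + 157*A^-2 + 238*A^-6 + 157*A^-10 + 40*A^-14 + 2*A^-18
  A^-8 * (6*d^3 + 4*d^5) = -4*A^2 - 26*A^-2 - 58*A^-6 - 58*A^-10 - 26*A^-14 - 4*A^-18
  A^-10 * (d^4) = A^-2 + 4*A^-6 + 6*A^-10 + 4*A^-14 + A^-18
Summing the groups: <K> = A^18 - A^14 + 3*A^10 - 4*A^6 + 5*A^2 - 6*A^-2 + 5*A^-6 - 4*A^-10 + 3*A^-14 - A^-18
Normalise by the writhe: (-A^3)^(-w) = (-A^3)^(-6) = A^-18, so f(A) = A^-18 * <K> = 1 - A^-4 + 3*A^-8 - 4*A^-12 + 5*A^-16 - 6*A^-20 + 5*A^-24 - 4*A^-28 + 3*A^-32 - A^-36.
Substitute A = t^(-1/4), i.e. A^e → t^(-e/4): V(t) = -t^9 + 3*t^8 - 4*t^7 + 5*t^6 - 6*t^5 + 5*t^4 - 4*t^3 + 3*t^2 - t + 1

Answer: -t^9 + 3*t^8 - 4*t^7 + 5*t^6 - 6*t^5 + 5*t^4 - 4*t^3 + 3*t^2 - t + 1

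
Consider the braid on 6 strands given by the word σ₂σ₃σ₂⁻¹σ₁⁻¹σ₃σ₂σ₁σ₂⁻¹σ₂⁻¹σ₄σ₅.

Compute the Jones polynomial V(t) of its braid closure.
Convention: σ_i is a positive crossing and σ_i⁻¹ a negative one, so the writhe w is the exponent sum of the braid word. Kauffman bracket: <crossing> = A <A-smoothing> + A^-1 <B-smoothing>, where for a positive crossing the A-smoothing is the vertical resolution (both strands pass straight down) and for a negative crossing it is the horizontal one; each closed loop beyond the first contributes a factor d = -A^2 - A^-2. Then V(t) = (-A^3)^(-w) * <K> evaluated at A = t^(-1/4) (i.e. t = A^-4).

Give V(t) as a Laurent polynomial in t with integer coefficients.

The presented braid s2 s3 s2^-1 s1^-1 s3 s2 s1 s2^-1 s2^-1 s4 s5 on 6 strands reduces by inverse Markov moves (closure unchanged at each step):
  Destabilize: the word has the form β·s5 where s5 occurs only as the final letter (β ∈ B_5); drop it and the last strand → 5 strands.
  Destabilize: the word has the form β·s4 where s4 occurs only as the final letter (β ∈ B_4); drop it and the last strand → 4 strands.
  Deconjugate: the word is γ·β·γ⁻¹ with γ = s2 (prefix) and γ⁻¹ = s2^-1 (suffix); strip both.
Reduced to β = s3 s2^-1 s1^-1 s3 s2 s1 s2^-1 on 4 strands, 7 crossings.
Compute on β:
Braid: s3 s2^-1 s1^-1 s3 s2 s1 s2^-1 on 4 strands, 7 crossings.
Writhe w = (#positive) - (#negative) = 4 - 3 = 1.
Computing the Kauffman bracket via state sum. There are 2^7 = 128 states.
Smooth each crossing (0=||, 1=⌣⌢); contribution A^(Σ sign_k(1-2s_k)) * d^(L-1).
Tabulate the states by total A-exponent and number of loops L (A-exp: L × count):
  A^7: L=3 ×1
  A^5: L=2 ×4, L=4 ×3
  A^3: L=1 ×5, L=3 ×15, L=5 ×1
  A^1: L=2 ×28, L=4 ×7
  A^-1: L=1 ×13, L=3 ×22
  A^-3: L=2 ×18, L=4 ×3
  A^-5: L=1 ×3, L=3 ×4
  A^-7: L=2 ×1
Each group contributes A^e * Σ count * d^(L-1):
Powers of d = -A^2 - A^-2: d^2 = A^4 + 2 + A^-4; d^3 = -A^6 - 3*A^2 - 3*A^-2 - A^-6; d^4 = A^8 + 4*A^4 + 6 + 4*A^-4 + A^-8.
  A^7 * (d^2) = A^11 + 2*A^7 + A^3
  A^5 * (4*d + 3*d^3) = -3*A^11 - 13*A^7 - 13*A^3 - 3*A^-1
  A^3 * (5 + 15*d^2 + d^4) = A^11 + 19*A^7 + 41*A^3 + 19*A^-1 + A^-5
  A^1 * (28*d + 7*d^3) = -7*A^7 - 49*A^3 - 49*A^-1 - 7*A^-5
  A^-1 * (13 + 22*d^2) = 22*A^3 + 57*A^-1 + 22*A^-5
  A^-3 * (18*d + 3*d^3) = -3*A^3 - 27*A^-1 - 27*A^-5 - 3*A^-9
  A^-5 * (3 + 4*d^2) = 4*A^-1 + 11*A^-5 + 4*A^-9
  A^-7 * (d) = -A^-5 - A^-9
Summing the groups: <K> = -A^11 + A^7 - A^3 + A^-1 - A^-5
Normalise by the writhe: (-A^3)^(-w) = (-A^3)^(-1) = -A^-3, so f(A) = -A^-3 * <K> = A^8 - A^4 + 1 - A^-4 + A^-8.
Substitute A = t^(-1/4), i.e. A^e → t^(-e/4): V(t) = t^2 - t + 1 - t^-1 + t^-2

Answer: t^2 - t + 1 - t^-1 + t^-2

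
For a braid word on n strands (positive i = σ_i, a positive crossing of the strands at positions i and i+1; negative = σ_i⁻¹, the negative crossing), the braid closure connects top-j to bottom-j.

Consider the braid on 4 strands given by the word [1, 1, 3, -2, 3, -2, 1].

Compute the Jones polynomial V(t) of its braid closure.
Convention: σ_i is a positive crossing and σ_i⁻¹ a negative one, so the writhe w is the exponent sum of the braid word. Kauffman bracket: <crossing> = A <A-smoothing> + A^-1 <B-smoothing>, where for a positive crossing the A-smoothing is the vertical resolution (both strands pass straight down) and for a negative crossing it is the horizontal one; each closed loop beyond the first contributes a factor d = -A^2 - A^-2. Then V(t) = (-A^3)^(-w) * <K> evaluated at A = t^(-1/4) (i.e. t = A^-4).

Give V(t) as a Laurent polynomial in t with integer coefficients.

Braid: s1 s1 s3 s2^-1 s3 s2^-1 s1 on 4 strands, 7 crossings.
Writhe w = (#positive) - (#negative) = 5 - 2 = 3.
Computing the Kauffman bracket via state sum. There are 2^7 = 128 states.
For each crossing: s=0 is the vertical smoothing, s=1 horizontal. Crossing k contributes A^(sign_k * (1 - 2*s_k)); loop factor d = -A^2 - A^-2.
Tabulate the states by total A-exponent and number of loops L (A-exp: L × count):
  A^7: L=4 ×1
  A^5: L=3 ×7
  A^3: L=2 ×17, L=4 ×4
  A^1: L=1 ×15, L=3 ×19, L=5 ×1
  A^-1: L=2 ×27, L=4 ×8
  A^-3: L=3 ×20, L=5 ×1
  A^-5: L=4 ×7
  A^-7: L=5 ×1
Each group contributes A^e * Σ count * d^(L-1):
Powers of d = -A^2 - A^-2: d^2 = A^4 + 2 + A^-4; d^3 = -A^6 - 3*A^2 - 3*A^-2 - A^-6; d^4 = A^8 + 4*A^4 + 6 + 4*A^-4 + A^-8.
  A^7 * (d^3) = -A^13 - 3*A^9 - 3*A^5 - A
  A^5 * (7*d^2) = 7*A^9 + 14*A^5 + 7*A
  A^3 * (17*d + 4*d^3) = -4*A^9 - 29*A^5 - 29*A - 4*A^-3
  A^1 * (15 + 19*d^2 + d^4) = A^9 + 23*A^5 + 59*A + 23*A^-3 + A^-7
  A^-1 * (27*d + 8*d^3) = -8*A^5 - 51*A - 51*A^-3 - 8*A^-7
  A^-3 * (20*d^2 + d^4) = A^5 + 24*A + 46*A^-3 + 24*A^-7 + A^-11
  A^-5 * (7*d^3) = -7*A - 21*A^-3 - 21*A^-7 - 7*A^-11
  A^-7 * (d^4) = A + 4*A^-3 + 6*A^-7 + 4*A^-11 + A^-15
Summing the groups: <K> = -A^13 + A^9 - 2*A^5 + 3*A - 3*A^-3 + 2*A^-7 - 2*A^-11 + A^-15
Normalise by the writhe: (-A^3)^(-w) = (-A^3)^(-3) = -A^-9, so f(A) = -A^-9 * <K> = A^4 - 1 + 2*A^-4 - 3*A^-8 + 3*A^-12 - 2*A^-16 + 2*A^-20 - A^-24.
Substitute A = t^(-1/4), i.e. A^e → t^(-e/4): V(t) = -t^6 + 2*t^5 - 2*t^4 + 3*t^3 - 3*t^2 + 2*t - 1 + t^-1

Answer: -t^6 + 2*t^5 - 2*t^4 + 3*t^3 - 3*t^2 + 2*t - 1 + t^-1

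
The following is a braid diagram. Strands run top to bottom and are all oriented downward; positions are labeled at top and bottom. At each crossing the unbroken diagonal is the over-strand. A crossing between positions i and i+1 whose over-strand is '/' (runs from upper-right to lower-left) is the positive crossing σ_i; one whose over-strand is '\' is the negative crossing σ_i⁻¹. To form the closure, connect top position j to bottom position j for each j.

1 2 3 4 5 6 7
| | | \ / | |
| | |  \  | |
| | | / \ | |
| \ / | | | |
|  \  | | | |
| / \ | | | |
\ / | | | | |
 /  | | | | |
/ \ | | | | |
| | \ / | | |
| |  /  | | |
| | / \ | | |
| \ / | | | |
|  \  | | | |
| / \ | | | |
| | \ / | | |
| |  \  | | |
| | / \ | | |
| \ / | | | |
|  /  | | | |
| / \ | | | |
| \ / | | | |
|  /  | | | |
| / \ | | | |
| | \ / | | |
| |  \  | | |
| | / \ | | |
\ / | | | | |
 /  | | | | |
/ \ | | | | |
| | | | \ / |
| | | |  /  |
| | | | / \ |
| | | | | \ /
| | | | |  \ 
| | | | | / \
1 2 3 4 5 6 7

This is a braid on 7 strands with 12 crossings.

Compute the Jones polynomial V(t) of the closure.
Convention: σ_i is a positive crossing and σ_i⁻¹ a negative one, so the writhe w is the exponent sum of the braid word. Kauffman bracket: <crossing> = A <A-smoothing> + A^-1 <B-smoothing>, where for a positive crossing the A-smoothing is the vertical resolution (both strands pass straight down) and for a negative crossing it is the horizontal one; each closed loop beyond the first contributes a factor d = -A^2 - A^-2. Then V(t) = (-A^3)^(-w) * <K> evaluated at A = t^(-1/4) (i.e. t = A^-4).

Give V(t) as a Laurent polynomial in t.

Reading the diagram top to bottom ('/'-over between positions i,i+1 = s_i, '\'-over = s_i^-1): braid word = s4^-1 s2^-1 s1 s3 s2^-1 s3^-1 s2 s2 s3^-1 s1 s5 s6^-1.
The presented braid s4^-1 s2^-1 s1 s3 s2^-1 s3^-1 s2 s2 s3^-1 s1 s5 s6^-1 on 7 strands reduces by inverse Markov moves (closure unchanged at each step):
  Destabilize: the word has the form β·s6^-1 where s6^-1 occurs only as the final letter (β ∈ B_6); drop it and the last strand → 6 strands.
  Destabilize: the word has the form β·s5 where s5 occurs only as the final letter (β ∈ B_5); drop it and the last strand → 5 strands.
Reduced to β = s4^-1 s2^-1 s1 s3 s2^-1 s3^-1 s2 s2 s3^-1 s1 on 5 strands, 10 crossings.
Compute on β:
Braid: s4^-1 s2^-1 s1 s3 s2^-1 s3^-1 s2 s2 s3^-1 s1 on 5 strands, 10 crossings.
Writhe w = (#positive) - (#negative) = 5 - 5 = 0.
Enumerate smoothing states for the bracket polynomial. There are 2^10 = 1024 states.
Smooth each crossing (0=||, 1=⌣⌢); contribution A^(Σ sign_k(1-2s_k)) * d^(L-1).
Tabulate the states by total A-exponent and number of loops L (A-exp: L × count):
  A^10: L=4 ×1
  A^8: L=3 ×9, L=5 ×1
  A^6: L=2 ×27, L=4 ×18
  A^4: L=1 ×28, L=3 ×78, L=5 ×14
  A^2: L=2 ×116, L=4 ×88, L=6 ×6
  A^0: L=1 ×27, L=3 ×178, L=5 ×46, L=7 ×1
  A^-2: L=2 ×78, L=4 ×123, L=6 ×9
  A^-4: L=1 ×6, L=3 ×78, L=5 ×36
  A^-6: L=2 ×11, L=4 ×31, L=6 ×3
  A^-8: L=3 ×6, L=5 ×4
  A^-10: L=4 ×1
Each group contributes A^e * Σ count * d^(L-1):
Powers of d = -A^2 - A^-2: d^2 = A^4 + 2 + A^-4; d^3 = -A^6 - 3*A^2 - 3*A^-2 - A^-6; d^4 = A^8 + 4*A^4 + 6 + 4*A^-4 + A^-8; d^5 = -A^10 - 5*A^6 - 10*A^2 - 10*A^-2 - 5*A^-6 - A^-10; d^6 = A^12 + 6*A^8 + 15*A^4 + 20 + 15*A^-4 + 6*A^-8 + A^-12.
  A^10 * (d^3) = -A^16 - 3*A^12 - 3*A^8 - A^4
  A^8 * (9*d^2 + d^4) = A^16 + 13*A^12 + 24*A^8 + 13*A^4 + 1
  A^6 * (27*d + 18*d^3) = -18*A^12 - 81*A^8 - 81*A^4 - 18
  A^4 * (28 + 78*d^2 + 14*d^4) = 14*A^12 + 134*A^8 + 268*A^4 + 134 + 14*A^-4
  A^2 * (116*d + 88*d^3 + 6*d^5) = -6*A^12 - 118*A^8 - 440*A^4 - 440 - 118*A^-4 - 6*A^-8
  A^0 * (27 + 178*d^2 + 46*d^4 + d^6) = A^12 + 52*A^8 + 377*A^4 + 679 + 377*A^-4 + 52*A^-8 + A^-12
  A^-2 * (78*d + 123*d^3 + 9*d^5) = -9*A^8 - 168*A^4 - 537 - 537*A^-4 - 168*A^-8 - 9*A^-12
  A^-4 * (6 + 78*d^2 + 36*d^4) = 36*A^4 + 222 + 378*A^-4 + 222*A^-8 + 36*A^-12
  A^-6 * (11*d + 31*d^3 + 3*d^5) = -3*A^4 - 46 - 134*A^-4 - 134*A^-8 - 46*A^-12 - 3*A^-16
  A^-8 * (6*d^2 + 4*d^4) = 4 + 22*A^-4 + 36*A^-8 + 22*A^-12 + 4*A^-16
  A^-10 * (d^3) = -A^-4 - 3*A^-8 - 3*A^-12 - A^-16
Summing the groups: <K> = A^12 - A^8 + A^4 - 1 + A^-4 - A^-8 + A^-12
Normalise by the writhe: (-A^3)^(-w) = (-A^3)^(0) = 1, so f(A) = 1 * <K> = A^12 - A^8 + A^4 - 1 + A^-4 - A^-8 + A^-12.
Substitute A = t^(-1/4), i.e. A^e → t^(-e/4): V(t) = t^3 - t^2 + t - 1 + t^-1 - t^-2 + t^-3

Answer: t^3 - t^2 + t - 1 + t^-1 - t^-2 + t^-3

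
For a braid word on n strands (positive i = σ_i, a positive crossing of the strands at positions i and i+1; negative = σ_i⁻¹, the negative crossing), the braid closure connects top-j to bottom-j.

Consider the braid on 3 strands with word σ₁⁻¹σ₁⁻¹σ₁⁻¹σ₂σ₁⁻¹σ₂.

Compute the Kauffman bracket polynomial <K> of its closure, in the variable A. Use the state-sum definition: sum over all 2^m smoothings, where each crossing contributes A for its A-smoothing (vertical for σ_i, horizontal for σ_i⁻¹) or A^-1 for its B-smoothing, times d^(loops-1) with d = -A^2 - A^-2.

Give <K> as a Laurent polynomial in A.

Braid: s1^-1 s1^-1 s1^-1 s2 s1^-1 s2 on 3 strands, 6 crossings.
Writhe w = (#positive) - (#negative) = 2 - 4 = -2.
Computing the Kauffman bracket via state sum. There are 2^6 = 64 states.
Each crossing splits two ways (0=vertical, 1=horizontal). The state's weight is A^(#A-smoothings - #B-smoothings) * d^(loops - 1).
Tabulate the states by total A-exponent and number of loops L (A-exp: L × count):
  A^6: L=5 ×1
  A^4: L=4 ×6
  A^2: L=3 ×15
  A^0: L=2 ×19, L=4 ×1
  A^-2: L=1 ×11, L=3 ×4
  A^-4: L=2 ×6
  A^-6: L=3 ×1
Each group contributes A^e * Σ count * d^(L-1):
Powers of d = -A^2 - A^-2: d^2 = A^4 + 2 + A^-4; d^3 = -A^6 - 3*A^2 - 3*A^-2 - A^-6; d^4 = A^8 + 4*A^4 + 6 + 4*A^-4 + A^-8.
  A^6 * (d^4) = A^14 + 4*A^10 + 6*A^6 + 4*A^2 + A^-2
  A^4 * (6*d^3) = -6*A^10 - 18*A^6 - 18*A^2 - 6*A^-2
  A^2 * (15*d^2) = 15*A^6 + 30*A^2 + 15*A^-2
  A^0 * (19*d + d^3) = -A^6 - 22*A^2 - 22*A^-2 - A^-6
  A^-2 * (11 + 4*d^2) = 4*A^2 + 19*A^-2 + 4*A^-6
  A^-4 * (6*d) = -6*A^-2 - 6*A^-6
  A^-6 * (d^2) = A^-2 + 2*A^-6 + A^-10
Summing the groups: <K> = A^14 - 2*A^10 + 2*A^6 - 2*A^2 + 2*A^-2 - A^-6 + A^-10

Answer: A^14 - 2*A^10 + 2*A^6 - 2*A^2 + 2*A^-2 - A^-6 + A^-10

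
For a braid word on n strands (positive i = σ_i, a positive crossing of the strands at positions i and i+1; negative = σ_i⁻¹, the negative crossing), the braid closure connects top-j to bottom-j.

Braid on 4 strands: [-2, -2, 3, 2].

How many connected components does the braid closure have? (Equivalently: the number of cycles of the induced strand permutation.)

Track the strand permutation on 4 strands, starting from identity.
  step 1: s2^-1 swaps positions 2,3 -> [1 3 2 4]
  step 2: s2^-1 swaps positions 2,3 -> [1 2 3 4]
  step 3: s3 swaps positions 3,4 -> [1 2 4 3]
  step 4: s2 swaps positions 2,3 -> [1 4 2 3]
Final permutation (position -> original strand): [1 4 2 3]
Closure components = cycle count of this permutation = 2.

Answer: 2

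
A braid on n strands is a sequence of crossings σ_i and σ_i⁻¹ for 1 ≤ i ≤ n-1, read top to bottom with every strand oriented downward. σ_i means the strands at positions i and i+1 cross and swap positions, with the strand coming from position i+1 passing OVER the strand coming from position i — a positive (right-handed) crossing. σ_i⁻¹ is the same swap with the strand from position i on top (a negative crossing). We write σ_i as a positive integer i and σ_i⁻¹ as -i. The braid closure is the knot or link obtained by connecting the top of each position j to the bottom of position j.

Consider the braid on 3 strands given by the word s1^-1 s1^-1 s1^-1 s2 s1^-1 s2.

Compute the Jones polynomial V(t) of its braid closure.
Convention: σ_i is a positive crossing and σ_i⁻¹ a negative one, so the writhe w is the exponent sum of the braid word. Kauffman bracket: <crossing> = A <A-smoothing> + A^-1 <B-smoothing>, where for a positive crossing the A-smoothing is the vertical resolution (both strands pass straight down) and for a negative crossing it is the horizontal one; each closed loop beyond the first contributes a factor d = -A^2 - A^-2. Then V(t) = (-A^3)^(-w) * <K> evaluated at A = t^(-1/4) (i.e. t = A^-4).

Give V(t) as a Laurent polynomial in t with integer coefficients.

Braid: s1^-1 s1^-1 s1^-1 s2 s1^-1 s2 on 3 strands, 6 crossings.
Writhe w = (#positive) - (#negative) = 2 - 4 = -2.
Computing the Kauffman bracket via state sum. There are 2^6 = 64 states.
For each crossing: s=0 is the vertical smoothing, s=1 horizontal. Crossing k contributes A^(sign_k * (1 - 2*s_k)); loop factor d = -A^2 - A^-2.
Tabulate the states by total A-exponent and number of loops L (A-exp: L × count):
  A^6: L=5 ×1
  A^4: L=4 ×6
  A^2: L=3 ×15
  A^0: L=2 ×19, L=4 ×1
  A^-2: L=1 ×11, L=3 ×4
  A^-4: L=2 ×6
  A^-6: L=3 ×1
Each group contributes A^e * Σ count * d^(L-1):
Powers of d = -A^2 - A^-2: d^2 = A^4 + 2 + A^-4; d^3 = -A^6 - 3*A^2 - 3*A^-2 - A^-6; d^4 = A^8 + 4*A^4 + 6 + 4*A^-4 + A^-8.
  A^6 * (d^4) = A^14 + 4*A^10 + 6*A^6 + 4*A^2 + A^-2
  A^4 * (6*d^3) = -6*A^10 - 18*A^6 - 18*A^2 - 6*A^-2
  A^2 * (15*d^2) = 15*A^6 + 30*A^2 + 15*A^-2
  A^0 * (19*d + d^3) = -A^6 - 22*A^2 - 22*A^-2 - A^-6
  A^-2 * (11 + 4*d^2) = 4*A^2 + 19*A^-2 + 4*A^-6
  A^-4 * (6*d) = -6*A^-2 - 6*A^-6
  A^-6 * (d^2) = A^-2 + 2*A^-6 + A^-10
Summing the groups: <K> = A^14 - 2*A^10 + 2*A^6 - 2*A^2 + 2*A^-2 - A^-6 + A^-10
Normalise by the writhe: (-A^3)^(-w) = (-A^3)^(2) = A^6, so f(A) = A^6 * <K> = A^20 - 2*A^16 + 2*A^12 - 2*A^8 + 2*A^4 - 1 + A^-4.
Substitute A = t^(-1/4), i.e. A^e → t^(-e/4): V(t) = t - 1 + 2*t^-1 - 2*t^-2 + 2*t^-3 - 2*t^-4 + t^-5

Answer: t - 1 + 2*t^-1 - 2*t^-2 + 2*t^-3 - 2*t^-4 + t^-5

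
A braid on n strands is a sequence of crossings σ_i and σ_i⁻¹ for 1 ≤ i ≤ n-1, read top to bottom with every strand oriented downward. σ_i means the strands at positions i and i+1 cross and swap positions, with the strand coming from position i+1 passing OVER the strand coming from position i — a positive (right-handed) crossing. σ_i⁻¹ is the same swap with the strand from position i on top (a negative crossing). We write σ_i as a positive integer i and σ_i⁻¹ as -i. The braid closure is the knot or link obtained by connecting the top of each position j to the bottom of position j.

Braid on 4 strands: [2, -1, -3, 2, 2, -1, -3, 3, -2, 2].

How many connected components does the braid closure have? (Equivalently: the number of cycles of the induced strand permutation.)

Track the strand permutation on 4 strands, starting from identity.
  step 1: s2 swaps positions 2,3 -> [1 3 2 4]
  step 2: s1^-1 swaps positions 1,2 -> [3 1 2 4]
  step 3: s3^-1 swaps positions 3,4 -> [3 1 4 2]
  step 4: s2 swaps positions 2,3 -> [3 4 1 2]
  step 5: s2 swaps positions 2,3 -> [3 1 4 2]
  step 6: s1^-1 swaps positions 1,2 -> [1 3 4 2]
  step 7: s3^-1 swaps positions 3,4 -> [1 3 2 4]
  step 8: s3 swaps positions 3,4 -> [1 3 4 2]
  step 9: s2^-1 swaps positions 2,3 -> [1 4 3 2]
  step 10: s2 swaps positions 2,3 -> [1 3 4 2]
Final permutation (position -> original strand): [1 3 4 2]
Closure components = cycle count of this permutation = 2.

Answer: 2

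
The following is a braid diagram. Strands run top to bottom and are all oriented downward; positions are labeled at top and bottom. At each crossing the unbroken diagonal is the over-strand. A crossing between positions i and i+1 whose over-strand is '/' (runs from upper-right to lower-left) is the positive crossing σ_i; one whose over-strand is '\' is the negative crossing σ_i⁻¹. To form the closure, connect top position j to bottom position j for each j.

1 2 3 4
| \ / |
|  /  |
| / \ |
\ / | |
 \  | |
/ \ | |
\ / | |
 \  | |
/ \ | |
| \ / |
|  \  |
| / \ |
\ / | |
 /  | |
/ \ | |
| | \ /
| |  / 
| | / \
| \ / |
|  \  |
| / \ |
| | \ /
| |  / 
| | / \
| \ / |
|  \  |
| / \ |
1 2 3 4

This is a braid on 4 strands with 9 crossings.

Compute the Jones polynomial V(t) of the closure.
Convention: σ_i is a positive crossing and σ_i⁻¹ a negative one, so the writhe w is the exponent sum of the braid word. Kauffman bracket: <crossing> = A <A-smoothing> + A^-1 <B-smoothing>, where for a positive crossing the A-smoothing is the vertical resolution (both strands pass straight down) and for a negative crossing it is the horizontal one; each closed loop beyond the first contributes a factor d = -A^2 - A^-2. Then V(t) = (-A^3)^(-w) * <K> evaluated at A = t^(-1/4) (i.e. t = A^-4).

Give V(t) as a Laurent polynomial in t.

t^2 - t + 2 - 2*t^-1 + t^-2 - t^-3 + t^-4

Derivation:
Reading the diagram top to bottom ('/'-over between positions i,i+1 = s_i, '\'-over = s_i^-1): braid word = s2 s1^-1 s1^-1 s2^-1 s1 s3 s2^-1 s3 s2^-1.
The presented braid s2 s1^-1 s1^-1 s2^-1 s1 s3 s2^-1 s3 s2^-1 on 4 strands reduces by inverse Markov moves (closure unchanged at each step):
  Deconjugate: the word is γ·β·γ⁻¹ with γ = s2 (prefix) and γ⁻¹ = s2^-1 (suffix); strip both.
Reduced to β = s1^-1 s1^-1 s2^-1 s1 s3 s2^-1 s3 on 4 strands, 7 crossings.
Compute on β:
Braid: s1^-1 s1^-1 s2^-1 s1 s3 s2^-1 s3 on 4 strands, 7 crossings.
Writhe w = (#positive) - (#negative) = 3 - 4 = -1.
Computing the Kauffman bracket via state sum. There are 2^7 = 128 states.
For each crossing: s=0 is the vertical smoothing, s=1 horizontal. Crossing k contributes A^(sign_k * (1 - 2*s_k)); loop factor d = -A^2 - A^-2.
Tabulate the states by total A-exponent and number of loops L (A-exp: L × count):
  A^7: L=4 ×1
  A^5: L=3 ×7
  A^3: L=2 ×17, L=4 ×4
  A^1: L=1 ×14, L=3 ×20, L=5 ×1
  A^-1: L=2 ×27, L=4 ×8
  A^-3: L=1 ×5, L=3 ×15, L=5 ×1
  A^-5: L=2 ×4, L=4 ×3
  A^-7: L=3 ×1
Each group contributes A^e * Σ count * d^(L-1):
Powers of d = -A^2 - A^-2: d^2 = A^4 + 2 + A^-4; d^3 = -A^6 - 3*A^2 - 3*A^-2 - A^-6; d^4 = A^8 + 4*A^4 + 6 + 4*A^-4 + A^-8.
  A^7 * (d^3) = -A^13 - 3*A^9 - 3*A^5 - A
  A^5 * (7*d^2) = 7*A^9 + 14*A^5 + 7*A
  A^3 * (17*d + 4*d^3) = -4*A^9 - 29*A^5 - 29*A - 4*A^-3
  A^1 * (14 + 20*d^2 + d^4) = A^9 + 24*A^5 + 60*A + 24*A^-3 + A^-7
  A^-1 * (27*d + 8*d^3) = -8*A^5 - 51*A - 51*A^-3 - 8*A^-7
  A^-3 * (5 + 15*d^2 + d^4) = A^5 + 19*A + 41*A^-3 + 19*A^-7 + A^-11
  A^-5 * (4*d + 3*d^3) = -3*A - 13*A^-3 - 13*A^-7 - 3*A^-11
  A^-7 * (d^2) = A^-3 + 2*A^-7 + A^-11
Summing the groups: <K> = -A^13 + A^9 - A^5 + 2*A - 2*A^-3 + A^-7 - A^-11
Normalise by the writhe: (-A^3)^(-w) = (-A^3)^(1) = -A^3, so f(A) = -A^3 * <K> = A^16 - A^12 + A^8 - 2*A^4 + 2 - A^-4 + A^-8.
Substitute A = t^(-1/4), i.e. A^e → t^(-e/4): V(t) = t^2 - t + 2 - 2*t^-1 + t^-2 - t^-3 + t^-4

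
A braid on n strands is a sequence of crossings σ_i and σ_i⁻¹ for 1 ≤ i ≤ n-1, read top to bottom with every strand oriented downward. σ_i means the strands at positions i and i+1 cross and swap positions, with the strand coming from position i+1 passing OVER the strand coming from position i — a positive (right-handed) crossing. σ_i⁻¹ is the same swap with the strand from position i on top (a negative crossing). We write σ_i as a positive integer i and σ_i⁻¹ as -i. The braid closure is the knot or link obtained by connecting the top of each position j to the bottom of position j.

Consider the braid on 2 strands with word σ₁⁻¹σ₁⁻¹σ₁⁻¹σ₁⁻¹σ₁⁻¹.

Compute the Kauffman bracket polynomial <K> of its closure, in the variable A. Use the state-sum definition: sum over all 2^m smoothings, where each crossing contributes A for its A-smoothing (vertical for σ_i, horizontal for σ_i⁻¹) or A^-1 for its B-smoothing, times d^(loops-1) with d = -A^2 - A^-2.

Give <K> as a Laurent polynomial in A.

Braid: s1^-1 s1^-1 s1^-1 s1^-1 s1^-1 on 2 strands, 5 crossings.
Writhe w = (#positive) - (#negative) = 0 - 5 = -5.
Enumerate smoothing states for the bracket polynomial. There are 2^5 = 32 states.
For each crossing: s=0 is the vertical smoothing, s=1 horizontal. Crossing k contributes A^(sign_k * (1 - 2*s_k)); loop factor d = -A^2 - A^-2.
  state 00000: A-exp=-5, loops=2, term = A^-5 * d^1
  state 00001: A-exp=-3, loops=1, term = A^-3 * d^0
  state 00010: A-exp=-3, loops=1, term = A^-3 * d^0
  state 00011: A-exp=-1, loops=2, term = A^-1 * d^1
  state 00100: A-exp=-3, loops=1, term = A^-3 * d^0
  state 00101: A-exp=-1, loops=2, term = A^-1 * d^1
  state 00110: A-exp=-1, loops=2, term = A^-1 * d^1
  state 00111: A-exp=+1, loops=3, term = A^1 * d^2
  state 01000: A-exp=-3, loops=1, term = A^-3 * d^0
  state 01001: A-exp=-1, loops=2, term = A^-1 * d^1
  state 01010: A-exp=-1, loops=2, term = A^-1 * d^1
  state 01011: A-exp=+1, loops=3, term = A^1 * d^2
  state 01100: A-exp=-1, loops=2, term = A^-1 * d^1
  state 01101: A-exp=+1, loops=3, term = A^1 * d^2
  state 01110: A-exp=+1, loops=3, term = A^1 * d^2
  state 01111: A-exp=+3, loops=4, term = A^3 * d^3
  state 10000: A-exp=-3, loops=1, term = A^-3 * d^0
  state 10001: A-exp=-1, loops=2, term = A^-1 * d^1
  state 10010: A-exp=-1, loops=2, term = A^-1 * d^1
  state 10011: A-exp=+1, loops=3, term = A^1 * d^2
  state 10100: A-exp=-1, loops=2, term = A^-1 * d^1
  state 10101: A-exp=+1, loops=3, term = A^1 * d^2
  state 10110: A-exp=+1, loops=3, term = A^1 * d^2
  state 10111: A-exp=+3, loops=4, term = A^3 * d^3
  state 11000: A-exp=-1, loops=2, term = A^-1 * d^1
  state 11001: A-exp=+1, loops=3, term = A^1 * d^2
  state 11010: A-exp=+1, loops=3, term = A^1 * d^2
  state 11011: A-exp=+3, loops=4, term = A^3 * d^3
  state 11100: A-exp=+1, loops=3, term = A^1 * d^2
  state 11101: A-exp=+3, loops=4, term = A^3 * d^3
  state 11110: A-exp=+3, loops=4, term = A^3 * d^3
  state 11111: A-exp=+5, loops=5, term = A^5 * d^4
Collect the terms by A-exponent (count of states per loop number):
Powers of d = -A^2 - A^-2: d^2 = A^4 + 2 + A^-4; d^3 = -A^6 - 3*A^2 - 3*A^-2 - A^-6; d^4 = A^8 + 4*A^4 + 6 + 4*A^-4 + A^-8.
  A^5 * (d^4) = A^13 + 4*A^9 + 6*A^5 + 4*A + A^-3
  A^3 * (5*d^3) = -5*A^9 - 15*A^5 - 15*A - 5*A^-3
  A^1 * (10*d^2) = 10*A^5 + 20*A + 10*A^-3
  A^-1 * (10*d) = -10*A - 10*A^-3
  A^-3 * (5) = 5*A^-3
  A^-5 * (d) = -A^-3 - A^-7
Summing the groups: <K> = A^13 - A^9 + A^5 - A - A^-7

Answer: A^13 - A^9 + A^5 - A - A^-7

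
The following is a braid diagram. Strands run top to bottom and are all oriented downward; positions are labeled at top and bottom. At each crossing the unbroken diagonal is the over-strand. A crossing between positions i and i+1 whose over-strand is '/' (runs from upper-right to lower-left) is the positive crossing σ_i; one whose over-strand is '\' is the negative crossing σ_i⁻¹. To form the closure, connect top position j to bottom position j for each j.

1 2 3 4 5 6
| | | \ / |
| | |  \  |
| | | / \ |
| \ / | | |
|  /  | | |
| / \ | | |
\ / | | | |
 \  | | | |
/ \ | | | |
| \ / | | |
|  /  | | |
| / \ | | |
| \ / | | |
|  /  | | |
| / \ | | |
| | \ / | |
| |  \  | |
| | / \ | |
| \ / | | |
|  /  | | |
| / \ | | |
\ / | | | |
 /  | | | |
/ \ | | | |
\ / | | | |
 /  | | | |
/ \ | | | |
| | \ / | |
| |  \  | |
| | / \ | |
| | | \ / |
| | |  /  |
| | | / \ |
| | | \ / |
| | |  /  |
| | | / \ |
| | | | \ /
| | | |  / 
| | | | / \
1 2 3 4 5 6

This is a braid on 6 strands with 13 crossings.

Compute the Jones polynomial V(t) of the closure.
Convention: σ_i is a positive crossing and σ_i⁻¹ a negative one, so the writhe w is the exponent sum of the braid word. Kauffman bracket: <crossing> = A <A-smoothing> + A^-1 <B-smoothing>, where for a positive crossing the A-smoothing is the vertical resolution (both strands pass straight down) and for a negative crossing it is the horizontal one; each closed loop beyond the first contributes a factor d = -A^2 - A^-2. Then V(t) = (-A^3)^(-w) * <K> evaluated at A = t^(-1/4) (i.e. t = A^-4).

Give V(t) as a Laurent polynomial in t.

Reading the diagram top to bottom ('/'-over between positions i,i+1 = s_i, '\'-over = s_i^-1): braid word = s4^-1 s2 s1^-1 s2 s2 s3^-1 s2 s1 s1 s3^-1 s4 s4 s5.
The presented braid s4^-1 s2 s1^-1 s2 s2 s3^-1 s2 s1 s1 s3^-1 s4 s4 s5 on 6 strands reduces by inverse Markov moves (closure unchanged at each step):
  Destabilize: the word has the form β·s5 where s5 occurs only as the final letter (β ∈ B_5); drop it and the last strand → 5 strands.
  Deconjugate: the word is γ·β·γ⁻¹ with γ = s4^-1 (prefix) and γ⁻¹ = s4 (suffix); strip both.
  Destabilize: the word has the form β·s4 where s4 occurs only as the final letter (β ∈ B_4); drop it and the last strand → 4 strands.
Reduced to β = s2 s1^-1 s2 s2 s3^-1 s2 s1 s1 s3^-1 on 4 strands, 9 crossings.
Compute on β:
Braid: s2 s1^-1 s2 s2 s3^-1 s2 s1 s1 s3^-1 on 4 strands, 9 crossings.
Writhe w = (#positive) - (#negative) = 6 - 3 = 3.
State-sum expansion of <K>. There are 2^9 = 512 states.
For each crossing: s=0 is the vertical smoothing, s=1 horizontal. Crossing k contributes A^(sign_k * (1 - 2*s_k)); loop factor d = -A^2 - A^-2.
Tabulate the states by total A-exponent and number of loops L (A-exp: L × count):
  A^9: L=3 ×1
  A^7: L=2 ×6, L=4 ×3
  A^5: L=1 ×11, L=3 ×24, L=5 ×1
  A^3: L=2 ×68, L=4 ×16
  A^1: L=1 ×38, L=3 ×85, L=5 ×3
  A^-1: L=2 ×77, L=4 ×49
  A^-3: L=3 ×69, L=5 ×15
  A^-5: L=4 ×34, L=6 ×2
  A^-7: L=5 ×9
  A^-9: L=6 ×1
Each group contributes A^e * Σ count * d^(L-1):
Powers of d = -A^2 - A^-2: d^2 = A^4 + 2 + A^-4; d^3 = -A^6 - 3*A^2 - 3*A^-2 - A^-6; d^4 = A^8 + 4*A^4 + 6 + 4*A^-4 + A^-8; d^5 = -A^10 - 5*A^6 - 10*A^2 - 10*A^-2 - 5*A^-6 - A^-10.
  A^9 * (d^2) = A^13 + 2*A^9 + A^5
  A^7 * (6*d + 3*d^3) = -3*A^13 - 15*A^9 - 15*A^5 - 3*A
  A^5 * (11 + 24*d^2 + d^4) = A^13 + 28*A^9 + 65*A^5 + 28*A + A^-3
  A^3 * (68*d + 16*d^3) = -16*A^9 - 116*A^5 - 116*A - 16*A^-3
  A^1 * (38 + 85*d^2 + 3*d^4) = 3*A^9 + 97*A^5 + 226*A + 97*A^-3 + 3*A^-7
  A^-1 * (77*d + 49*d^3) = -49*A^5 - 224*A - 224*A^-3 - 49*A^-7
  A^-3 * (69*d^2 + 15*d^4) = 15*A^5 + 129*A + 228*A^-3 + 129*A^-7 + 15*A^-11
  A^-5 * (34*d^3 + 2*d^5) = -2*A^5 - 44*A - 122*A^-3 - 122*A^-7 - 44*A^-11 - 2*A^-15
  A^-7 * (9*d^4) = 9*A + 36*A^-3 + 54*A^-7 + 36*A^-11 + 9*A^-15
  A^-9 * (d^5) = -A - 5*A^-3 - 10*A^-7 - 10*A^-11 - 5*A^-15 - A^-19
Summing the groups: <K> = -A^13 + 2*A^9 - 4*A^5 + 4*A - 5*A^-3 + 5*A^-7 - 3*A^-11 + 2*A^-15 - A^-19
Normalise by the writhe: (-A^3)^(-w) = (-A^3)^(-3) = -A^-9, so f(A) = -A^-9 * <K> = A^4 - 2 + 4*A^-4 - 4*A^-8 + 5*A^-12 - 5*A^-16 + 3*A^-20 - 2*A^-24 + A^-28.
Substitute A = t^(-1/4), i.e. A^e → t^(-e/4): V(t) = t^7 - 2*t^6 + 3*t^5 - 5*t^4 + 5*t^3 - 4*t^2 + 4*t - 2 + t^-1

Answer: t^7 - 2*t^6 + 3*t^5 - 5*t^4 + 5*t^3 - 4*t^2 + 4*t - 2 + t^-1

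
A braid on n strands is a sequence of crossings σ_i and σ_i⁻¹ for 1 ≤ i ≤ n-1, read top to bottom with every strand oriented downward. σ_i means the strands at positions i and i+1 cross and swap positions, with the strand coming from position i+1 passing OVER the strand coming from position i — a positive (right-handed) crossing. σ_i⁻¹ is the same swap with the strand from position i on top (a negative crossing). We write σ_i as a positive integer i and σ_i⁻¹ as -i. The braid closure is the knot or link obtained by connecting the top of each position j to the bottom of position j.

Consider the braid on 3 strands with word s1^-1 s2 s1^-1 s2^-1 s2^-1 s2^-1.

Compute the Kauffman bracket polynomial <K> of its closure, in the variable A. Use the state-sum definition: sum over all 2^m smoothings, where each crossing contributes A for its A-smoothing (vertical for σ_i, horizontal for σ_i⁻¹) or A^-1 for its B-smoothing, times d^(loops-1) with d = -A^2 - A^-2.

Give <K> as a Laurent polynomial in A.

Braid: s1^-1 s2 s1^-1 s2^-1 s2^-1 s2^-1 on 3 strands, 6 crossings.
Writhe w = (#positive) - (#negative) = 1 - 5 = -4.
State-sum expansion of <K>. There are 2^6 = 64 states.
Each crossing splits two ways (0=vertical, 1=horizontal). The state's weight is A^(#A-smoothings - #B-smoothings) * d^(loops - 1).
Tabulate the states by total A-exponent and number of loops L (A-exp: L × count):
  A^6: L=4 ×1
  A^4: L=3 ×6
  A^2: L=2 ×12, L=4 ×3
  A^0: L=1 ×9, L=3 ×10, L=5 ×1
  A^-2: L=2 ×12, L=4 ×3
  A^-4: L=1 ×2, L=3 ×4
  A^-6: L=2 ×1
Each group contributes A^e * Σ count * d^(L-1):
Powers of d = -A^2 - A^-2: d^2 = A^4 + 2 + A^-4; d^3 = -A^6 - 3*A^2 - 3*A^-2 - A^-6; d^4 = A^8 + 4*A^4 + 6 + 4*A^-4 + A^-8.
  A^6 * (d^3) = -A^12 - 3*A^8 - 3*A^4 - 1
  A^4 * (6*d^2) = 6*A^8 + 12*A^4 + 6
  A^2 * (12*d + 3*d^3) = -3*A^8 - 21*A^4 - 21 - 3*A^-4
  A^0 * (9 + 10*d^2 + d^4) = A^8 + 14*A^4 + 35 + 14*A^-4 + A^-8
  A^-2 * (12*d + 3*d^3) = -3*A^4 - 21 - 21*A^-4 - 3*A^-8
  A^-4 * (2 + 4*d^2) = 4 + 10*A^-4 + 4*A^-8
  A^-6 * (d) = -A^-4 - A^-8
Summing the groups: <K> = -A^12 + A^8 - A^4 + 2 - A^-4 + A^-8

Answer: -A^12 + A^8 - A^4 + 2 - A^-4 + A^-8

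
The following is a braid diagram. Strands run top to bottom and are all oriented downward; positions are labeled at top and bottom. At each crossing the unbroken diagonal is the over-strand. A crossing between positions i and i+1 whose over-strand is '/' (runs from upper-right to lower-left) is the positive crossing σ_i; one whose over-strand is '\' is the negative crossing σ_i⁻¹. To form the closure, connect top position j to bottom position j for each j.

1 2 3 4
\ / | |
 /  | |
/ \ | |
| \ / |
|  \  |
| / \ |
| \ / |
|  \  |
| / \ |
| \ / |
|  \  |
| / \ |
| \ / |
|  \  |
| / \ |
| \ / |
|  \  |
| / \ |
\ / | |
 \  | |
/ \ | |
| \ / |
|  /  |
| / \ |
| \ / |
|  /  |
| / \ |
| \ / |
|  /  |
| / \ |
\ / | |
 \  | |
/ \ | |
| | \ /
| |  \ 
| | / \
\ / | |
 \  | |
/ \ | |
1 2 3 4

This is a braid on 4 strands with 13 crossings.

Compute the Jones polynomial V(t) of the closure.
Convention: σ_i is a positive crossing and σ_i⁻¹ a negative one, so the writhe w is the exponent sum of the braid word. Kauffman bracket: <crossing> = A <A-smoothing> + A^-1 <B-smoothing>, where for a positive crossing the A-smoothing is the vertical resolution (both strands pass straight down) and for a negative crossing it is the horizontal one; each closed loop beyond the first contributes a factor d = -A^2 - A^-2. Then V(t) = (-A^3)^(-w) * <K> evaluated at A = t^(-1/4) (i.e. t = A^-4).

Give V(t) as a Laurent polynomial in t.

Reading the diagram top to bottom ('/'-over between positions i,i+1 = s_i, '\'-over = s_i^-1): braid word = s1 s2^-1 s2^-1 s2^-1 s2^-1 s2^-1 s1^-1 s2 s2 s2 s1^-1 s3^-1 s1^-1.
The presented braid s1 s2^-1 s2^-1 s2^-1 s2^-1 s2^-1 s1^-1 s2 s2 s2 s1^-1 s3^-1 s1^-1 on 4 strands reduces by inverse Markov moves (closure unchanged at each step):
  Deconjugate: the word is γ·β·γ⁻¹ with γ = s1 (prefix) and γ⁻¹ = s1^-1 (suffix); strip both.
  Destabilize: the word has the form β·s3^-1 where s3^-1 occurs only as the final letter (β ∈ B_3); drop it and the last strand → 3 strands.
Reduced to β = s2^-1 s2^-1 s2^-1 s2^-1 s2^-1 s1^-1 s2 s2 s2 s1^-1 on 3 strands, 10 crossings.
Compute on β:
Braid: s2^-1 s2^-1 s2^-1 s2^-1 s2^-1 s1^-1 s2 s2 s2 s1^-1 on 3 strands, 10 crossings.
Writhe w = (#positive) - (#negative) = 3 - 7 = -4.
Enumerate smoothing states for the bracket polynomial. There are 2^10 = 1024 states.
For each crossing: s=0 is the vertical smoothing, s=1 horizontal. Crossing k contributes A^(sign_k * (1 - 2*s_k)); loop factor d = -A^2 - A^-2.
Tabulate the states by total A-exponent and number of loops L (A-exp: L × count):
  A^10: L=6 ×1
  A^8: L=5 ×10
  A^6: L=4 ×35, L=6 ×10
  A^4: L=3 ×60, L=5 ×50, L=7 ×10
  A^2: L=2 ×55, L=4 ×100, L=6 ×50, L=8 ×5
  A^0: L=1 ×25, L=3 ×101, L=5 ×100, L=7 ×25, L=9 ×1
  A^-2: L=2 ×55, L=4 ×100, L=6 ×50, L=8 ×5
  A^-4: L=1 ×6, L=3 ×54, L=5 ×50, L=7 ×10
  A^-6: L=2 ×9, L=4 ×26, L=6 ×10
  A^-8: L=3 ×5, L=5 ×5
  A^-10: L=4 ×1
Each group contributes A^e * Σ count * d^(L-1):
Powers of d = -A^2 - A^-2: d^2 = A^4 + 2 + A^-4; d^3 = -A^6 - 3*A^2 - 3*A^-2 - A^-6; d^4 = A^8 + 4*A^4 + 6 + 4*A^-4 + A^-8; d^5 = -A^10 - 5*A^6 - 10*A^2 - 10*A^-2 - 5*A^-6 - A^-10; d^6 = A^12 + 6*A^8 + 15*A^4 + 20 + 15*A^-4 + 6*A^-8 + A^-12; d^7 = -A^14 - 7*A^10 - 21*A^6 - 35*A^2 - 35*A^-2 - 21*A^-6 - 7*A^-10 - A^-14; d^8 = A^16 + 8*A^12 + 28*A^8 + 56*A^4 + 70 + 56*A^-4 + 28*A^-8 + 8*A^-12 + A^-16.
  A^10 * (d^5) = -A^20 - 5*A^16 - 10*A^12 - 10*A^8 - 5*A^4 - 1
  A^8 * (10*d^4) = 10*A^16 + 40*A^12 + 60*A^8 + 40*A^4 + 10
  A^6 * (35*d^3 + 10*d^5) = -10*A^16 - 85*A^12 - 205*A^8 - 205*A^4 - 85 - 10*A^-4
  A^4 * (60*d^2 + 50*d^4 + 10*d^6) = 10*A^16 + 110*A^12 + 410*A^8 + 620*A^4 + 410 + 110*A^-4 + 10*A^-8
  A^2 * (55*d + 100*d^3 + 50*d^5 + 5*d^7) = -5*A^16 - 85*A^12 - 455*A^8 - 1030*A^4 - 1030 - 455*A^-4 - 85*A^-8 - 5*A^-12
  A^0 * (25 + 101*d^2 + 100*d^4 + 25*d^6 + d^8) = A^16 + 33*A^12 + 278*A^8 + 932*A^4 + 1397 + 932*A^-4 + 278*A^-8 + 33*A^-12 + A^-16
  A^-2 * (55*d + 100*d^3 + 50*d^5 + 5*d^7) = -5*A^12 - 85*A^8 - 455*A^4 - 1030 - 1030*A^-4 - 455*A^-8 - 85*A^-12 - 5*A^-16
  A^-4 * (6 + 54*d^2 + 50*d^4 + 10*d^6) = 10*A^8 + 110*A^4 + 404 + 614*A^-4 + 404*A^-8 + 110*A^-12 + 10*A^-16
  A^-6 * (9*d + 26*d^3 + 10*d^5) = -10*A^4 - 76 - 187*A^-4 - 187*A^-8 - 76*A^-12 - 10*A^-16
  A^-8 * (5*d^2 + 5*d^4) = 5 + 25*A^-4 + 40*A^-8 + 25*A^-12 + 5*A^-16
  A^-10 * (d^3) = -A^-4 - 3*A^-8 - 3*A^-12 - A^-16
Summing the groups: <K> = -A^20 + A^16 - 2*A^12 + 3*A^8 - 3*A^4 + 4 - 2*A^-4 + 2*A^-8 - A^-12
Normalise by the writhe: (-A^3)^(-w) = (-A^3)^(4) = A^12, so f(A) = A^12 * <K> = -A^32 + A^28 - 2*A^24 + 3*A^20 - 3*A^16 + 4*A^12 - 2*A^8 + 2*A^4 - 1.
Substitute A = t^(-1/4), i.e. A^e → t^(-e/4): V(t) = -1 + 2*t^-1 - 2*t^-2 + 4*t^-3 - 3*t^-4 + 3*t^-5 - 2*t^-6 + t^-7 - t^-8

Answer: -1 + 2*t^-1 - 2*t^-2 + 4*t^-3 - 3*t^-4 + 3*t^-5 - 2*t^-6 + t^-7 - t^-8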